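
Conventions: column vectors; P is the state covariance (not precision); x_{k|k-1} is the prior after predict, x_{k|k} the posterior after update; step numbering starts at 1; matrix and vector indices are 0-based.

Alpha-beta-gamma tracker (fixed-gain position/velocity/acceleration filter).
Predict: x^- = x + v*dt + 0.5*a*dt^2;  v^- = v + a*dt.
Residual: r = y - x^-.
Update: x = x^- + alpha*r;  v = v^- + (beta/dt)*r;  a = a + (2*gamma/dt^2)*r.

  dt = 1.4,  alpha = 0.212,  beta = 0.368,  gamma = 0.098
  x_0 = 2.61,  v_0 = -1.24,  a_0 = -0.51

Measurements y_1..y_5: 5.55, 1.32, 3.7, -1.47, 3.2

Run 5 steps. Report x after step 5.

step 1: x_pred=0.3742  r=5.1758  x^+=1.4715  v^+=-0.5935  a^+=0.0076
step 2: x_pred=0.6480  r=0.6720  x^+=0.7905  v^+=-0.4063  a^+=0.0748
step 3: x_pred=0.2950  r=3.4050  x^+=1.0169  v^+=0.5935  a^+=0.4153
step 4: x_pred=2.2547  r=-3.7247  x^+=1.4651  v^+=0.1958  a^+=0.0428
step 5: x_pred=1.7811  r=1.4189  x^+=2.0819  v^+=0.6287  a^+=0.1847

x_post = 2.0819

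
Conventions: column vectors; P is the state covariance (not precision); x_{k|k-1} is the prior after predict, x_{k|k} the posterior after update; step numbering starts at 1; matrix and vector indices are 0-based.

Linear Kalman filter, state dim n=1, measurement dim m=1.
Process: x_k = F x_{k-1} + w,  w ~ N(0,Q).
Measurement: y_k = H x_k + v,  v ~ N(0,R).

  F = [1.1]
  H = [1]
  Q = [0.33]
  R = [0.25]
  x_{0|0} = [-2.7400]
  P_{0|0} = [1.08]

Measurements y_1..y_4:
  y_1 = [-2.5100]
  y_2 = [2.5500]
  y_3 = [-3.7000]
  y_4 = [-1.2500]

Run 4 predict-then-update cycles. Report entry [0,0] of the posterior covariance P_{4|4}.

step 1: x^-=[-3.0140]  P^-=[1.6368]  S=[1.8868]  K=[0.8675]  nu=[0.5040]  x^+=[-2.5768]  P^+=[0.2169]
step 2: x^-=[-2.8345]  P^-=[0.5924]  S=[0.8424]  K=[0.7032]  nu=[5.3845]  x^+=[0.9521]  P^+=[0.1758]
step 3: x^-=[1.0473]  P^-=[0.5427]  S=[0.7927]  K=[0.6846]  nu=[-4.7473]  x^+=[-2.2029]  P^+=[0.1712]
step 4: x^-=[-2.4231]  P^-=[0.5371]  S=[0.7871]  K=[0.6824]  nu=[1.1731]  x^+=[-1.6226]  P^+=[0.1706]

P_post[0,0] = 0.1706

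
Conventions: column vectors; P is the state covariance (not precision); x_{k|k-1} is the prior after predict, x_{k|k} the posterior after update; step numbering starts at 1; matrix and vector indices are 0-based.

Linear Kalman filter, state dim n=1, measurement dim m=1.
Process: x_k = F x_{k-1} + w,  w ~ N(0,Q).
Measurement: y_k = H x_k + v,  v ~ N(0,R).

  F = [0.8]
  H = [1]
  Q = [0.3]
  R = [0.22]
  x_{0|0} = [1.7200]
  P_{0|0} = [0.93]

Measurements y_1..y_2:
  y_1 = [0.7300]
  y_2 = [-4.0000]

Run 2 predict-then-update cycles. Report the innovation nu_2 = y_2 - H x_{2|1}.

step 1: x^-=[1.3760]  P^-=[0.8952]  S=[1.1152]  K=[0.8027]  nu=[-0.6460]  x^+=[0.8574]  P^+=[0.1766]
step 2: x^-=[0.6860]  P^-=[0.4130]  S=[0.6330]  K=[0.6525]  nu=[-4.6860]  x^+=[-2.3715]  P^+=[0.1435]

innov = [-4.6860]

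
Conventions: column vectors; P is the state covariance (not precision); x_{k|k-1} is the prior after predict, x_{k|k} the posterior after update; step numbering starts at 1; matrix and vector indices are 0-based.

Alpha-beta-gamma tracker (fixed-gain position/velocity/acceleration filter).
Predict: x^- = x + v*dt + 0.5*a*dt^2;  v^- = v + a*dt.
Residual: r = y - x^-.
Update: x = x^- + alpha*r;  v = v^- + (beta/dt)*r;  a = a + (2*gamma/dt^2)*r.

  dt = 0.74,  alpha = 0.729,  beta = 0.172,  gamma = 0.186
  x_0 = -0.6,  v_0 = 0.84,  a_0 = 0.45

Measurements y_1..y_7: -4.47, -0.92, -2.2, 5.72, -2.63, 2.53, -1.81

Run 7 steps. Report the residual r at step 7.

resid = -7.2928

step 1: x_pred=0.1448  r=-4.6148  x^+=-3.2194  v^+=0.1004  a^+=-2.6850
step 2: x_pred=-3.8803  r=2.9603  x^+=-1.7222  v^+=-1.1984  a^+=-0.6740
step 3: x_pred=-2.7936  r=0.5936  x^+=-2.3609  v^+=-1.5592  a^+=-0.2707
step 4: x_pred=-3.5888  r=9.3088  x^+=3.1973  v^+=0.4041  a^+=6.0530
step 5: x_pred=5.1537  r=-7.7837  x^+=-0.5206  v^+=3.0742  a^+=0.7654
step 6: x_pred=1.9638  r=0.5662  x^+=2.3766  v^+=3.7721  a^+=1.1500
step 7: x_pred=5.4828  r=-7.2928  x^+=0.1664  v^+=2.9280  a^+=-3.8042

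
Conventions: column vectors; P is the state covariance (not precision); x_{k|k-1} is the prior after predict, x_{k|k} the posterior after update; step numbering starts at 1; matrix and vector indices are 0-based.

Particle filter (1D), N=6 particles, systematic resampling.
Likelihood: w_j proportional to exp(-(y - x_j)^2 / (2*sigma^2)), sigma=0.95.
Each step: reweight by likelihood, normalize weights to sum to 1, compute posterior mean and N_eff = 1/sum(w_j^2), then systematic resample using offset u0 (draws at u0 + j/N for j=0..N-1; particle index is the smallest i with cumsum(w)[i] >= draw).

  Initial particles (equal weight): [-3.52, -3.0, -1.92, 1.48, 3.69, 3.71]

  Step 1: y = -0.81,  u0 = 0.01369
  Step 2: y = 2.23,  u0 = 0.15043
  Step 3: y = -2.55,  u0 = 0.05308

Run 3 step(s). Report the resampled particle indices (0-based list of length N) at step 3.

resampled_idx = [0, 1, 2, 3, 4, 5]

step 1: w=[0.0264, 0.1084, 0.7806, 0.0846, 0.0000, 0.0000]  mean=-1.7916  Neff=1.5899  idx=[0, 2, 2, 2, 2, 2]
step 2: w=[0.0000, 0.2000, 0.2000, 0.2000, 0.2000, 0.2000]  mean=-1.9200  Neff=5.0003  idx=[1, 2, 3, 4, 5, 5]
step 3: w=[0.1667, 0.1667, 0.1667, 0.1667, 0.1667, 0.1667]  mean=-1.9200  Neff=6.0000  idx=[0, 1, 2, 3, 4, 5]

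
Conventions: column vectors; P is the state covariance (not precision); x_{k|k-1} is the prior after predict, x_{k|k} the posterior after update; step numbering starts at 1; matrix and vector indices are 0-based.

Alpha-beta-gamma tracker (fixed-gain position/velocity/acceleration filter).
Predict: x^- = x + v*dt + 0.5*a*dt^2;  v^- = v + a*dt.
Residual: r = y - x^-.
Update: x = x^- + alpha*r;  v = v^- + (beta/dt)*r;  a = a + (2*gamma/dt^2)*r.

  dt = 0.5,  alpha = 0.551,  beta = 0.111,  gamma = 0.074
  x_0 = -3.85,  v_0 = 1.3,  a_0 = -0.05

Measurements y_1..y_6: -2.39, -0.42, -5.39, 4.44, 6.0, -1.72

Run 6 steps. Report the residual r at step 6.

resid = -8.7003

step 1: x_pred=-3.2063  r=0.8163  x^+=-2.7565  v^+=1.4562  a^+=0.4332
step 2: x_pred=-1.9742  r=1.5542  x^+=-1.1179  v^+=2.0179  a^+=1.3533
step 3: x_pred=0.0602  r=-5.4502  x^+=-2.9428  v^+=1.4846  a^+=-1.8732
step 4: x_pred=-2.4347  r=6.8747  x^+=1.3533  v^+=2.0741  a^+=2.1966
step 5: x_pred=2.6649  r=3.3351  x^+=4.5025  v^+=3.9128  a^+=4.1710
step 6: x_pred=6.9803  r=-8.7003  x^+=2.1865  v^+=4.0669  a^+=-0.9796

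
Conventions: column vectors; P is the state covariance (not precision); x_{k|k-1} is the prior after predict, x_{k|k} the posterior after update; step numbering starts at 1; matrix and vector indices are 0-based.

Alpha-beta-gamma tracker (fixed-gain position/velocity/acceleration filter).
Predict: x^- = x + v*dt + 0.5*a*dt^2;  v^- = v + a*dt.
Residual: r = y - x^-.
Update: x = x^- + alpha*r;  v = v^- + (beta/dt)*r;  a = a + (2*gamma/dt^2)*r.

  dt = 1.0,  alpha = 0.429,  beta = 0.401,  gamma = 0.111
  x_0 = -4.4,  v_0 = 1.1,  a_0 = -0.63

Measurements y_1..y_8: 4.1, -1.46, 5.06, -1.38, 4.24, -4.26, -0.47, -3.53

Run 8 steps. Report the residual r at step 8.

step 1: x_pred=-3.6150  r=7.7150  x^+=-0.3053  v^+=3.5637  a^+=1.0827
step 2: x_pred=3.7998  r=-5.2598  x^+=1.5434  v^+=2.5373  a^+=-0.0849
step 3: x_pred=4.0381  r=1.0219  x^+=4.4765  v^+=2.8621  a^+=0.1419
step 4: x_pred=7.4095  r=-8.7895  x^+=3.6388  v^+=-0.5206  a^+=-1.8094
step 5: x_pred=2.2135  r=2.0265  x^+=3.0829  v^+=-1.5174  a^+=-1.3595
step 6: x_pred=0.8857  r=-5.1457  x^+=-1.3218  v^+=-4.9403  a^+=-2.5019
step 7: x_pred=-7.5130  r=7.0430  x^+=-4.4916  v^+=-4.6179  a^+=-0.9383
step 8: x_pred=-9.5786  r=6.0486  x^+=-6.9838  v^+=-3.1307  a^+=0.4045

resid = 6.0486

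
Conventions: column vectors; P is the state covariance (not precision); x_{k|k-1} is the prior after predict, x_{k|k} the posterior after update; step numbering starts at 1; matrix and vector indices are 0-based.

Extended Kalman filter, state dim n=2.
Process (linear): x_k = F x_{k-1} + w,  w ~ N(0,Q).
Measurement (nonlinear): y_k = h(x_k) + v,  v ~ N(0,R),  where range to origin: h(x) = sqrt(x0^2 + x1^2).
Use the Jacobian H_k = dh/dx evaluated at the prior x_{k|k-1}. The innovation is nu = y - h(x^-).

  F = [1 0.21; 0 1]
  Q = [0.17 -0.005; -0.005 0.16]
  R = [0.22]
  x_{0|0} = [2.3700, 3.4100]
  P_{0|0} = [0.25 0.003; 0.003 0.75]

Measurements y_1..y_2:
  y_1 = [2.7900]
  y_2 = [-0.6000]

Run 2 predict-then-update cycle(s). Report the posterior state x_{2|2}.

x_post = [0.8409, 0.4344]

step 1: x^-=[3.0861, 3.4100]  P^-=[0.4543 0.1555; 0.1555 0.9100]  H_jac=[0.6710 0.7414]  S=[1.0796]  K=[0.3892; 0.7216]  nu=[-1.8091]  x^+=[2.3820, 2.1044]  P^+=[0.2908 -0.1477; -0.1477 0.3478]
step 2: x^-=[2.8239, 2.1044]  P^-=[0.4141 -0.0797; -0.0797 0.5078]  H_jac=[0.8018 0.5975]  S=[0.5912]  K=[0.4811; 0.4052]  nu=[-4.1218]  x^+=[0.8409, 0.4344]  P^+=[0.2773 -0.1949; -0.1949 0.4107]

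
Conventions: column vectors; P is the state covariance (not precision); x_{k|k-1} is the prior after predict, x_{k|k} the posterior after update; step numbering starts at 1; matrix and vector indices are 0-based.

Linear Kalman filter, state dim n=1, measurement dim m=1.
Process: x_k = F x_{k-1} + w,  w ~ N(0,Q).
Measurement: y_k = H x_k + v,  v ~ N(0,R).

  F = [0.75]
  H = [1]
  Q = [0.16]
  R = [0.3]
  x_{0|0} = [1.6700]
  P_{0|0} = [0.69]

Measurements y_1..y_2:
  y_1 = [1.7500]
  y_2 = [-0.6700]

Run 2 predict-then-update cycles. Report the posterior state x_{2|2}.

x_post = [0.3056]

step 1: x^-=[1.2525]  P^-=[0.5481]  S=[0.8481]  K=[0.6463]  nu=[0.4975]  x^+=[1.5740]  P^+=[0.1939]
step 2: x^-=[1.1805]  P^-=[0.2691]  S=[0.5691]  K=[0.4728]  nu=[-1.8505]  x^+=[0.3056]  P^+=[0.1418]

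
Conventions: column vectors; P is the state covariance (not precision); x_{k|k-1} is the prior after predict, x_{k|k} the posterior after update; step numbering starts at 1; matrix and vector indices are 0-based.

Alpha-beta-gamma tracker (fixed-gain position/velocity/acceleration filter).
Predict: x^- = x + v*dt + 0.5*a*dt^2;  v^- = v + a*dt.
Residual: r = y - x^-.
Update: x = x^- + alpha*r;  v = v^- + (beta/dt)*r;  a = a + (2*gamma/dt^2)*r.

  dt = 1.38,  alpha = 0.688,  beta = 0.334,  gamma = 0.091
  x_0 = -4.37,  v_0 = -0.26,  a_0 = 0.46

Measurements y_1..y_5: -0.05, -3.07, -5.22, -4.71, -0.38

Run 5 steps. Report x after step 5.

step 1: x_pred=-4.2908  r=4.2408  x^+=-1.3731  v^+=1.4012  a^+=0.8653
step 2: x_pred=1.3844  r=-4.4544  x^+=-1.6802  v^+=1.5172  a^+=0.4396
step 3: x_pred=0.8321  r=-6.0521  x^+=-3.3318  v^+=0.6590  a^+=-0.1388
step 4: x_pred=-2.5545  r=-2.1555  x^+=-4.0375  v^+=-0.0542  a^+=-0.3448
step 5: x_pred=-4.4406  r=4.0606  x^+=-1.6469  v^+=0.4527  a^+=0.0433

x_post = -1.6469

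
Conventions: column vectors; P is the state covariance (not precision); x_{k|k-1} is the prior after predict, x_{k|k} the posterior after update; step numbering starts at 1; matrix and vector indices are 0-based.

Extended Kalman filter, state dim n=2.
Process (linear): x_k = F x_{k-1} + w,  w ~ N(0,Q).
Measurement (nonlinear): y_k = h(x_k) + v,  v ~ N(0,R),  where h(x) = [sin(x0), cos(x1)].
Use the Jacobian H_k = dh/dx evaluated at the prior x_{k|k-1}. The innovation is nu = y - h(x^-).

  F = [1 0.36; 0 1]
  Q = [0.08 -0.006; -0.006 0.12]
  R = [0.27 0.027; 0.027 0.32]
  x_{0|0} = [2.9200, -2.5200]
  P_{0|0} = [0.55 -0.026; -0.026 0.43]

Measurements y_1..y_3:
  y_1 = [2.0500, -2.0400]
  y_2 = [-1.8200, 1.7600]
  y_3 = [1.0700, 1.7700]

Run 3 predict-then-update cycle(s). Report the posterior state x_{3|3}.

step 1: x^-=[2.0128, -2.5200]  P^-=[0.6670 0.1228; 0.1228 0.5500]  H_jac=[-0.4278 0.0000; 0.0000 0.5823]  S=[0.3920 -0.0036; -0.0036 0.5065]  K=[-0.7265 0.1360; -0.1282 0.6314]  nu=[1.1461, -1.2270]  x^+=[1.0132, -3.4417]  P^+=[0.4500 0.0411; 0.0411 0.3410]
step 2: x^-=[-0.2258, -3.4417]  P^-=[0.6038 0.1578; 0.1578 0.4610]  H_jac=[0.9746 0.0000; 0.0000 -0.2956]  S=[0.8435 -0.0185; -0.0185 0.3603]  K=[0.6956 -0.0938; 0.1743 -0.3694]  nu=[-1.5961, 2.7153]  x^+=[-1.5908, -4.7228]  P^+=[0.1901 0.0380; 0.0380 0.3839]
step 3: x^-=[-3.2910, -4.7228]  P^-=[0.3472 0.1702; 0.1702 0.5039]  H_jac=[-0.9889 0.0000; 0.0000 -0.9999]  S=[0.6095 0.1953; 0.1953 0.8238]  K=[-0.5380 -0.0791; -0.0868 -0.5910]  nu=[0.9211, 1.7596]  x^+=[-3.9257, -5.8427]  P^+=[0.1491 0.0398; 0.0398 0.1915]

x_post = [-3.9257, -5.8427]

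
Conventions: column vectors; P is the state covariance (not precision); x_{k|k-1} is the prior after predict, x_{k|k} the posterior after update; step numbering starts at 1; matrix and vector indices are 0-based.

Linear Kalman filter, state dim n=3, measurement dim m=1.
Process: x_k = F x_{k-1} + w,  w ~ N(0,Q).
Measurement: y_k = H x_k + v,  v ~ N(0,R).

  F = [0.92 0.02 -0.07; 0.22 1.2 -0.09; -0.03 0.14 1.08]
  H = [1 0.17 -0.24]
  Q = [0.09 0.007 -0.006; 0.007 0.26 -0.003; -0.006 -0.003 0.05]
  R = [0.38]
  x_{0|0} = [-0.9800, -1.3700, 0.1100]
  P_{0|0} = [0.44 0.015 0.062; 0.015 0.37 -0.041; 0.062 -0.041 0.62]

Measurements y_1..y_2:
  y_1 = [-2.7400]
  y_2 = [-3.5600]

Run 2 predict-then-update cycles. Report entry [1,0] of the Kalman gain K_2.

K[1,0] = 0.3465

step 1: x^-=[-0.9367, -1.8695, -0.0436]  P^-=[0.4583 0.1229 -0.0008; 0.1229 0.8334 -0.0418; -0.0008 -0.0418 0.7643]  S=[0.9520]  K=[0.5036; 0.2885; -0.2010]  nu=[-1.4959]  x^+=[-1.6900, -2.3010, 0.2571]  P^+=[0.2169 -0.0154 0.0955; -0.0154 0.7542 0.0134; 0.0955 0.0134 0.7258]
step 2: x^-=[-1.6188, -3.1562, 0.0062]  P^-=[0.2645 0.0460 0.0286; 0.0460 1.3477 0.0920; 0.0286 0.0920 0.9096]  S=[0.7303]  K=[0.3635; 0.3465; -0.2384]  nu=[-1.4032]  x^+=[-2.1289, -3.6423, 0.3407]  P^+=[0.1680 -0.0460 0.0919; -0.0460 1.2600 0.1523; 0.0919 0.1523 0.8681]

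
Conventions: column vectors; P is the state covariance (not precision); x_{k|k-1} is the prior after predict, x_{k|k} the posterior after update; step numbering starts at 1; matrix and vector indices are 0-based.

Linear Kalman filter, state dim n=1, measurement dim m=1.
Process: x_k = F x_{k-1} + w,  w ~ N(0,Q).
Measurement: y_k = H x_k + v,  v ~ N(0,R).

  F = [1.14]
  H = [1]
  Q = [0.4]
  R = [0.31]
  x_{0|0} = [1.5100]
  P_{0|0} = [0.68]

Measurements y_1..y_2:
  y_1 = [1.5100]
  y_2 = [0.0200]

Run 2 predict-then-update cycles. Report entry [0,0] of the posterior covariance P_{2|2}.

step 1: x^-=[1.7214]  P^-=[1.2837]  S=[1.5937]  K=[0.8055]  nu=[-0.2114]  x^+=[1.5511]  P^+=[0.2497]
step 2: x^-=[1.7683]  P^-=[0.7245]  S=[1.0345]  K=[0.7003]  nu=[-1.7483]  x^+=[0.5439]  P^+=[0.2171]

P_post[0,0] = 0.2171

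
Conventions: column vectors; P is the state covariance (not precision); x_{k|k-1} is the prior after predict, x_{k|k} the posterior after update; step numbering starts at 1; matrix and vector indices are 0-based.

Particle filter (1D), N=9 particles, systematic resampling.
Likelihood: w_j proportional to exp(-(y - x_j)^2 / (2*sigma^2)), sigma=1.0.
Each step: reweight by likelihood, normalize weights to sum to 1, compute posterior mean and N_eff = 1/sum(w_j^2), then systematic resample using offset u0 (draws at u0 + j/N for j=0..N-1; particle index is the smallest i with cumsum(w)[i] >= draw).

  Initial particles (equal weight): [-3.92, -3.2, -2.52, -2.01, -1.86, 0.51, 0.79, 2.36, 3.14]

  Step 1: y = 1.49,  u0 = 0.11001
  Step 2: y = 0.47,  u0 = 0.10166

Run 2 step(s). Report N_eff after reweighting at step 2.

step 1: w=[0.0000, 0.0000, 0.0001, 0.0009, 0.0016, 0.2634, 0.3332, 0.2916, 0.1091]  mean=1.4233  Neff=3.6053  idx=[5, 5, 6, 6, 6, 7, 7, 7, 8]
step 2: w=[0.1857, 0.1857, 0.1766, 0.1766, 0.1766, 0.0312, 0.0312, 0.0312, 0.0053]  mean=0.8451  Neff=6.0424  idx=[0, 1, 1, 2, 2, 3, 4, 4, 7]

N_eff = 6.0424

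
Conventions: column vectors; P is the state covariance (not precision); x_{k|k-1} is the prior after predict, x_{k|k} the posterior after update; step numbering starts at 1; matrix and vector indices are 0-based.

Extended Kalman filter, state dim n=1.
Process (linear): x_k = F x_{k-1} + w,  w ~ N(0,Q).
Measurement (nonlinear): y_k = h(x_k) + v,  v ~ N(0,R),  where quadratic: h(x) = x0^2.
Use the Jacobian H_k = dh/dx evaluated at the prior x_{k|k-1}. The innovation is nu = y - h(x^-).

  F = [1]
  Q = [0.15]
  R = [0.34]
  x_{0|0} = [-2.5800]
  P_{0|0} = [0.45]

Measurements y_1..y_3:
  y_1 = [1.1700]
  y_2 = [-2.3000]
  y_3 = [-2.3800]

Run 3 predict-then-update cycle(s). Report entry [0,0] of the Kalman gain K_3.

step 1: x^-=[-2.5800]  P^-=[0.6000]  H_jac=[-5.1600]  S=[16.3154]  K=[-0.1898]  nu=[-5.4864]  x^+=[-1.5389]  P^+=[0.0125]
step 2: x^-=[-1.5389]  P^-=[0.1625]  H_jac=[-3.0778]  S=[1.8794]  K=[-0.2661]  nu=[-4.6682]  x^+=[-0.2966]  P^+=[0.0294]
step 3: x^-=[-0.2966]  P^-=[0.1794]  H_jac=[-0.5931]  S=[0.4031]  K=[-0.2640]  nu=[-2.4679]  x^+=[0.3549]  P^+=[0.1513]

K[0,0] = -0.2640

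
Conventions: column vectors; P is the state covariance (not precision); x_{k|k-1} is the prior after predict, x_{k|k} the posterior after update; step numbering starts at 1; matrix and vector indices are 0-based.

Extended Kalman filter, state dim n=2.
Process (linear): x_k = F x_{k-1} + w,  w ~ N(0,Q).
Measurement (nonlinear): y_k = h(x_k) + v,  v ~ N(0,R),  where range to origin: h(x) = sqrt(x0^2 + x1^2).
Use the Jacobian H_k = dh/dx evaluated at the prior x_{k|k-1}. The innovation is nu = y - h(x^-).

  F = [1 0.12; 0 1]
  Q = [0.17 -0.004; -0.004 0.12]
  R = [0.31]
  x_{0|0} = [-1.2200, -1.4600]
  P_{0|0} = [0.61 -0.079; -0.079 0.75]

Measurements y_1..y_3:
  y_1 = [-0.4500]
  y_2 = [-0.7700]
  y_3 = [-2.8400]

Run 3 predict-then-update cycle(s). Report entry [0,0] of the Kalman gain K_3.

step 1: x^-=[-1.3952, -1.4600]  P^-=[0.7718 0.0070; 0.0070 0.8700]  H_jac=[-0.6909 -0.7230]  S=[1.1401]  K=[-0.4721; -0.5559]  nu=[-2.4695]  x^+=[-0.2293, -0.0872]  P^+=[0.5177 -0.2923; -0.2923 0.5177]
step 2: x^-=[-0.2397, -0.0872]  P^-=[0.6250 -0.2341; -0.2341 0.6377]  H_jac=[-0.9398 -0.3418]  S=[0.7860]  K=[-0.6454; 0.0026]  nu=[-1.0251]  x^+=[0.4219, -0.0899]  P^+=[0.2976 -0.2328; -0.2328 0.6376]
step 3: x^-=[0.4111, -0.0899]  P^-=[0.4209 -0.1603; -0.1603 0.7576]  H_jac=[0.9769 -0.2136]  S=[0.8132]  K=[0.5478; -0.3916]  nu=[-3.2608]  x^+=[-1.3750, 1.1871]  P^+=[0.1769 0.0141; 0.0141 0.6329]

K[0,0] = 0.5478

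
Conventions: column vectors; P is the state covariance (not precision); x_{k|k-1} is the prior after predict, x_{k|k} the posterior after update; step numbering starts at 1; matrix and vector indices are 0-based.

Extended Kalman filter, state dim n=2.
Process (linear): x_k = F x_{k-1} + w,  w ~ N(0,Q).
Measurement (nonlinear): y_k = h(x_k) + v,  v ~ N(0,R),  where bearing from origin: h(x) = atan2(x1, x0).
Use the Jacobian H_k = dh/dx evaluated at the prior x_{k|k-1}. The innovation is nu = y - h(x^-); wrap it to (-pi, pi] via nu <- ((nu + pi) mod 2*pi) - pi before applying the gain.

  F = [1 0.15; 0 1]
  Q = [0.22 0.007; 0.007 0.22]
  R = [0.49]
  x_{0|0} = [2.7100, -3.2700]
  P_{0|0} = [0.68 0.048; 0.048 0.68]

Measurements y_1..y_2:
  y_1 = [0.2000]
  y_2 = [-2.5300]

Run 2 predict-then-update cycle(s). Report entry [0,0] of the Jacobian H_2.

H_jac[0,0] = 0.2156

step 1: x^-=[2.2195, -3.2700]  P^-=[0.9297 0.1570; 0.1570 0.9000]  H_jac=[0.2094 0.1421]  S=[0.5583]  K=[0.3886; 0.2880]  nu=[1.1745]  x^+=[2.6759, -2.9318]  P^+=[0.8454 0.0945; 0.0945 0.8537]
step 2: x^-=[2.2362, -2.9318]  P^-=[1.1130 0.2296; 0.2296 1.0737]  H_jac=[0.2156 0.1645]  S=[0.5871]  K=[0.4731; 0.3851]  nu=[-1.6108]  x^+=[1.4741, -3.5522]  P^+=[0.9815 0.1226; 0.1226 0.9866]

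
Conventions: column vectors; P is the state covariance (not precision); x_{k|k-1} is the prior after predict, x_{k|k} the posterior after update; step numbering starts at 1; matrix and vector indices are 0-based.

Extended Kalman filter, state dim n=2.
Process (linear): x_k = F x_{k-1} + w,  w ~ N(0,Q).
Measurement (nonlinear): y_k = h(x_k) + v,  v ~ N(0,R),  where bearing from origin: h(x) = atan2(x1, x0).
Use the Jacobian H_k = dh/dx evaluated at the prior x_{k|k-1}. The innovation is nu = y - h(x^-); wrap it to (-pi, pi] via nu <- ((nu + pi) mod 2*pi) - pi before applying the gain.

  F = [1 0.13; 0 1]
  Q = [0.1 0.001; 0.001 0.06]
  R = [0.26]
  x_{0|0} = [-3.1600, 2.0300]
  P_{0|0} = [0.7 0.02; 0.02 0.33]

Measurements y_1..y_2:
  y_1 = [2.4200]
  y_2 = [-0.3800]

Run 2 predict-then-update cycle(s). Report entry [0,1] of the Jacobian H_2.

step 1: x^-=[-2.8961, 2.0300]  P^-=[0.8108 0.0639; 0.0639 0.3900]  H_jac=[-0.1623 -0.2315]  S=[0.3071]  K=[-0.4767; -0.3278]  nu=[-0.1102]  x^+=[-2.8436, 2.0661]  P^+=[0.7410 0.0159; 0.0159 0.3570]
step 2: x^-=[-2.5750, 2.0661]  P^-=[0.8512 0.0633; 0.0633 0.4170]  H_jac=[-0.1896 -0.2362]  S=[0.3195]  K=[-0.5518; -0.3459]  nu=[-2.8454]  x^+=[-1.0049, 3.0503]  P^+=[0.7539 0.0023; 0.0023 0.3788]

H_jac[0,1] = -0.2362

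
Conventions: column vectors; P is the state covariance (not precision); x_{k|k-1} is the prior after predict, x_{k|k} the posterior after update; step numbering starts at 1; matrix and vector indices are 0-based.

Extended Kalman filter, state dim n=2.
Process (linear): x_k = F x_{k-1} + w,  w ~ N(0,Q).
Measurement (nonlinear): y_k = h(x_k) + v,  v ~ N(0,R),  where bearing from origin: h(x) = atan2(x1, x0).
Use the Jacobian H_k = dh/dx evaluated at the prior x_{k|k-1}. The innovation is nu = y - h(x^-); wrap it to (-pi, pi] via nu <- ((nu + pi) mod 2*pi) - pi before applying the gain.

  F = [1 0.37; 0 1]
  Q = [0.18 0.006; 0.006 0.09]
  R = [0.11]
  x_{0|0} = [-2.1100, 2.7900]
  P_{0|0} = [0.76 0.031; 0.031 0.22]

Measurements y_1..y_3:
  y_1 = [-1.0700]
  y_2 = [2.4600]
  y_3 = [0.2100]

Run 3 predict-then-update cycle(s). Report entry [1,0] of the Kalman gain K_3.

step 1: x^-=[-1.0777, 2.7900]  P^-=[0.9931 0.1184; 0.1184 0.3100]  H_jac=[-0.3119 -0.1205]  S=[0.2200]  K=[-1.4727; -0.3376]  nu=[-3.0094]  x^+=[3.3543, 3.8060]  P^+=[0.5159 0.0090; 0.0090 0.2849]
step 2: x^-=[4.7625, 3.8060]  P^-=[0.7416 0.1204; 0.1204 0.3749]  H_jac=[-0.1024 0.1281]  S=[0.1208]  K=[-0.5010; 0.2957]  nu=[1.7858]  x^+=[3.8678, 4.3340]  P^+=[0.7113 0.1383; 0.1383 0.3644]
step 3: x^-=[5.4714, 4.3340]  P^-=[1.0435 0.2791; 0.2791 0.4544]  H_jac=[-0.0890 0.1123]  S=[0.1184]  K=[-0.5192; 0.2212]  nu=[-0.4599]  x^+=[5.7102, 4.2323]  P^+=[1.0116 0.2927; 0.2927 0.4486]

K[1,0] = 0.2212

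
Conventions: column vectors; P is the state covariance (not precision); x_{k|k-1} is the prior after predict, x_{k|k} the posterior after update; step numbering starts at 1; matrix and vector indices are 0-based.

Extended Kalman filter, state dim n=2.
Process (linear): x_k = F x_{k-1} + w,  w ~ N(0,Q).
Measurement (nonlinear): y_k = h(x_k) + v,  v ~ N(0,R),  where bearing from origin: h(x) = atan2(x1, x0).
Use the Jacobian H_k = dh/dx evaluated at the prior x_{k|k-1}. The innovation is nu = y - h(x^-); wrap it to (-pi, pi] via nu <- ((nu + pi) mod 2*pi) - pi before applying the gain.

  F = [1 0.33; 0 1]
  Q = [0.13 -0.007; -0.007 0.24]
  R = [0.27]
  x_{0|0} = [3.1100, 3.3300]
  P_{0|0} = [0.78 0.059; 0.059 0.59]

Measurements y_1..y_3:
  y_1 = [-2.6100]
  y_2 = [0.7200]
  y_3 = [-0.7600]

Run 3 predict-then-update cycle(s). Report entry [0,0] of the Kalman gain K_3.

step 1: x^-=[4.2089, 3.3300]  P^-=[1.0132 0.2467; 0.2467 0.8300]  H_jac=[-0.1156 0.1461]  S=[0.2929]  K=[-0.2768; 0.3167]  nu=[3.0038]  x^+=[3.3774, 4.2812]  P^+=[0.9907 0.2724; 0.2724 0.8006]
step 2: x^-=[4.7902, 4.2812]  P^-=[1.3877 0.5296; 0.5296 1.0406]  H_jac=[-0.1037 0.1161]  S=[0.2862]  K=[-0.2882; 0.2301]  nu=[-0.0093]  x^+=[4.7929, 4.2791]  P^+=[1.3639 0.5486; 0.5486 1.0255]
step 3: x^-=[6.2050, 4.2791]  P^-=[1.9677 0.8800; 0.8800 1.2655]  H_jac=[-0.0753 0.1092]  S=[0.2818]  K=[-0.1849; 0.2553]  nu=[-1.3637]  x^+=[6.4571, 3.9309]  P^+=[1.9580 0.8933; 0.8933 1.2471]

K[0,0] = -0.1849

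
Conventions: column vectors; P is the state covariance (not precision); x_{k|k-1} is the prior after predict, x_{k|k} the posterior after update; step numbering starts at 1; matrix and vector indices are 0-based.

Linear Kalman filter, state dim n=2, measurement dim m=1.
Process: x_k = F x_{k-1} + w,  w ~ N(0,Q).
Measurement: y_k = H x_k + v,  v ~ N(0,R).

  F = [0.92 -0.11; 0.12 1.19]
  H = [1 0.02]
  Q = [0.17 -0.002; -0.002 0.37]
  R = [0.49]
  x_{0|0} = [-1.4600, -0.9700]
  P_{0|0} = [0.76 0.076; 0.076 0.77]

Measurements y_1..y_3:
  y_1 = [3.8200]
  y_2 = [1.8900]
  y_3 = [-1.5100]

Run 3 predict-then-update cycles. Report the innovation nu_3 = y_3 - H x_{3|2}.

innov = [-3.3341]

step 1: x^-=[-1.2365, -1.3295]  P^-=[0.8072 0.0633; 0.0633 1.4930]  S=[1.3003]  K=[0.6217; 0.0717]  nu=[5.0831]  x^+=[1.9239, -0.9653]  P^+=[0.3045 0.0054; 0.0054 1.4864]
step 2: x^-=[1.8761, -0.9178]  P^-=[0.4447 -0.1571; -0.1571 2.4808]  S=[0.9294]  K=[0.4751; -0.1157]  nu=[0.0322]  x^+=[1.8914, -0.9215]  P^+=[0.2349 -0.1060; -0.1060 2.4683]
step 3: x^-=[1.8415, -0.8697]  P^-=[0.4202 -0.4139; -0.4139 3.8385]  S=[0.8951]  K=[0.4601; -0.3766]  nu=[-3.3341]  x^+=[0.3074, 0.3859]  P^+=[0.2306 -0.2588; -0.2588 3.7116]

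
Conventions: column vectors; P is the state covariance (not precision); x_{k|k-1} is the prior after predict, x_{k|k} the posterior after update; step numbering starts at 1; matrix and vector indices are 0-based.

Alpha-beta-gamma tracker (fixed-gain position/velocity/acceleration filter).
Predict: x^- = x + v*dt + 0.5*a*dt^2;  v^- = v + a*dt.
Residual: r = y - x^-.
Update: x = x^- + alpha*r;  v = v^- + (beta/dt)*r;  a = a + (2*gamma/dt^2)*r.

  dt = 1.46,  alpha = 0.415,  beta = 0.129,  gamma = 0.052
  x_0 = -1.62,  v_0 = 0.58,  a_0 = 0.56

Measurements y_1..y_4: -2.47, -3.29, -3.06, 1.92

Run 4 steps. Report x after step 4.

step 1: x_pred=-0.1764  r=-2.2936  x^+=-1.1282  v^+=1.1949  a^+=0.4481
step 2: x_pred=1.0940  r=-4.3840  x^+=-0.7254  v^+=1.4618  a^+=0.2342
step 3: x_pred=1.6585  r=-4.7185  x^+=-0.2997  v^+=1.3868  a^+=0.0040
step 4: x_pred=1.7293  r=0.1907  x^+=1.8085  v^+=1.4095  a^+=0.0133

x_post = 1.8085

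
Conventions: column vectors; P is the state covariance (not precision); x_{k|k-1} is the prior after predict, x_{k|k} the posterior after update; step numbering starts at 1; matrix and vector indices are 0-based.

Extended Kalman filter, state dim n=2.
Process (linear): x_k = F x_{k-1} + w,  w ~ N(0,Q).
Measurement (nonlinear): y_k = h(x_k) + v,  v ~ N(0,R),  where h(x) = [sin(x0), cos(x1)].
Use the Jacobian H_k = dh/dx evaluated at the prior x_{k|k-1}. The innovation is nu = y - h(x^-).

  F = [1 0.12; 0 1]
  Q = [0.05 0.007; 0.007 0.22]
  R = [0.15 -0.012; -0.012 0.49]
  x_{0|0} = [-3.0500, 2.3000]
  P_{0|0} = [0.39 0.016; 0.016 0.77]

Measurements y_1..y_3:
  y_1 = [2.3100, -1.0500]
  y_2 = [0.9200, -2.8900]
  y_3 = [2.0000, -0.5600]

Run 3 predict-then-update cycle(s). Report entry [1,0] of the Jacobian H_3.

step 1: x^-=[-2.7740, 2.3000]  P^-=[0.4549 0.1154; 0.1154 0.9900]  H_jac=[-0.9332 0.0000; 0.0000 -0.7457]  S=[0.5462 0.0683; 0.0683 1.0405]  K=[-0.7733 -0.0319; -0.1093 -0.7023]  nu=[2.6694, -0.3837]  x^+=[-4.8260, 2.2776]  P^+=[0.1239 0.0085; 0.0085 0.4597]
step 2: x^-=[-4.5526, 2.2776]  P^-=[0.1826 0.0707; 0.0707 0.6797]  H_jac=[-0.1591 0.0000; 0.0000 -0.7604]  S=[0.1546 -0.0034; -0.0034 0.8830]  K=[-0.1892 -0.0616; -0.0858 -0.5857]  nu=[-0.0673, -2.2406]  x^+=[-4.4018, 3.5957]  P^+=[0.1738 0.0367; 0.0367 0.3760]
step 3: x^-=[-3.9703, 3.5957]  P^-=[0.2380 0.0889; 0.0889 0.5960]  H_jac=[-0.6758 0.0000; 0.0000 0.4386]  S=[0.2587 -0.0383; -0.0383 0.6047]  K=[-0.6180 0.0253; -0.1696 0.4216]  nu=[1.2629, 0.3387]  x^+=[-4.7422, 3.5242]  P^+=[0.1376 0.0451; 0.0451 0.4756]

H_jac[1,0] = 0.0000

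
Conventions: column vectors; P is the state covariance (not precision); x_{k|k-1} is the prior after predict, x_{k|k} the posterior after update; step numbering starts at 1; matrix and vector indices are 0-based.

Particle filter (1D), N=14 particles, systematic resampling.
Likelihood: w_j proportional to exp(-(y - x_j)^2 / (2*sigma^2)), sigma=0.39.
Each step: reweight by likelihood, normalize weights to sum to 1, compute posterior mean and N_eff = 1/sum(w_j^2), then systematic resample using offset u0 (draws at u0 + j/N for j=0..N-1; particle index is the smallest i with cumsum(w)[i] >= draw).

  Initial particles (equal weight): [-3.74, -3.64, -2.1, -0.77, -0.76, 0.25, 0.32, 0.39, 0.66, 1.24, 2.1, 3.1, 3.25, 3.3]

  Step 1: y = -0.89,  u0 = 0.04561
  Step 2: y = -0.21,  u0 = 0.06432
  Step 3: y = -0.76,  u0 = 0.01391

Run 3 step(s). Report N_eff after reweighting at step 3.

N_eff = 14.0000

step 1: w=[0.0000, 0.0000, 0.0042, 0.4929, 0.4889, 0.0072, 0.0042, 0.0024, 0.0002, 0.0000, 0.0000, 0.0000, 0.0000, 0.0000]  mean=-0.7557  Neff=2.0743  idx=[3, 3, 3, 3, 3, 3, 3, 4, 4, 4, 4, 4, 4, 4]
step 2: w=[0.0701, 0.0701, 0.0701, 0.0701, 0.0701, 0.0701, 0.0701, 0.0727, 0.0727, 0.0727, 0.0727, 0.0727, 0.0727, 0.0727]  mean=-0.7649  Neff=13.9953  idx=[0, 1, 2, 3, 4, 6, 7, 8, 8, 9, 10, 11, 12, 13]
step 3: w=[0.0714, 0.0714, 0.0714, 0.0714, 0.0714, 0.0714, 0.0714, 0.0714, 0.0714, 0.0714, 0.0714, 0.0714, 0.0714, 0.0714]  mean=-0.7643  Neff=14.0000  idx=[0, 1, 2, 3, 4, 5, 6, 7, 8, 9, 10, 11, 12, 13]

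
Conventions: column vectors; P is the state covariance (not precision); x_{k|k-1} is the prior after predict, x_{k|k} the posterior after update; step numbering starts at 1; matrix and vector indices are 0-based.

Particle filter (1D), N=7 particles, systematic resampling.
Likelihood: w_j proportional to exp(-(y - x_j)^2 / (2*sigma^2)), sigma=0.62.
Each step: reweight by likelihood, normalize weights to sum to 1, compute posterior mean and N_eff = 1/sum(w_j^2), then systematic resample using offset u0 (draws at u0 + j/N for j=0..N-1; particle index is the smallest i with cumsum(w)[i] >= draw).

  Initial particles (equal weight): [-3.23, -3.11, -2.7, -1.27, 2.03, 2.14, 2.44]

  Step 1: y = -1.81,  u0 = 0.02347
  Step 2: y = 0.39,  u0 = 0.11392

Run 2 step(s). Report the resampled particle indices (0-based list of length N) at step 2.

resampled_idx = [3, 4, 4, 5, 5, 6, 6]

step 1: w=[0.0593, 0.0906, 0.2914, 0.5587, 0.0000, 0.0000, 0.0000]  mean=-1.9696  Neff=2.4462  idx=[0, 2, 2, 3, 3, 3, 3]
step 2: w=[0.0000, 0.0000, 0.0000, 0.2500, 0.2500, 0.2500, 0.2500]  mean=-1.2701  Neff=4.0006  idx=[3, 4, 4, 5, 5, 6, 6]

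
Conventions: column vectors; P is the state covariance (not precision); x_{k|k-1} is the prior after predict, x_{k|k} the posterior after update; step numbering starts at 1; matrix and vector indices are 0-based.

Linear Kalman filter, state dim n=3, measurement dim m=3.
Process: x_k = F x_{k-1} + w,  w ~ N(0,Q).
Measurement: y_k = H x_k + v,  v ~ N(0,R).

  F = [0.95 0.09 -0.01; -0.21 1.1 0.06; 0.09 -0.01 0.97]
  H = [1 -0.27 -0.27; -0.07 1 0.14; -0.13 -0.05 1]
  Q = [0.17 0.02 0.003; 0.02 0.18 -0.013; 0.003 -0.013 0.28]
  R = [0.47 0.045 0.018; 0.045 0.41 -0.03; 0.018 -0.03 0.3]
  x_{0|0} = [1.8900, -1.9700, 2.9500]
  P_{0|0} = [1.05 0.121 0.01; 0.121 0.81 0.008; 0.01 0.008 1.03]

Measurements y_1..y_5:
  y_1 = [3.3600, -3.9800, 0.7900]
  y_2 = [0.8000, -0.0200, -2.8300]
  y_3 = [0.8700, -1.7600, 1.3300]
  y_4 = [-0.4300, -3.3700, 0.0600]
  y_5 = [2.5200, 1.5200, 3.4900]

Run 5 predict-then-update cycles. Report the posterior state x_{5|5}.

x_post = [0.9776, -1.0833, 2.2898]

step 1: x^-=[1.5887, -2.3869, 3.0513]  P^-=[1.1448 0.0148 0.0918; 0.0148 1.1550 0.0370; 0.0918 0.0370 1.2591]  S=[1.7386 -0.3763 -0.3699; -0.3763 1.6018 0.1257; -0.3699 0.1257 1.5539]  K=[0.6932 0.1208 0.1180; -0.0379 0.7212 -0.0820; 0.0390 0.0751 0.8046]  nu=[1.9507, -1.9091, -2.1741]  x^+=[2.4536, -3.6595, 1.2346]  P^+=[0.3844 0.0903 0.0987; 0.0903 0.3055 -0.0199; 0.0987 -0.0199 0.2517]
step 2: x^-=[1.9892, -4.4666, 1.4550]  P^-=[0.5330 0.0720 0.1222; 0.0720 0.5207 -0.0407; 0.1222 -0.0407 0.5374]  S=[0.9694 -0.0480 -0.0535; -0.0480 0.9200 -0.0362; -0.0535 -0.0362 0.8209]  K=[0.5054 0.0864 0.0968; -0.0362 0.5497 -0.0708; 0.0258 0.0549 0.6418]  nu=[-2.0023, 4.3822, -4.2497]  x^+=[0.9446, -1.6847, -1.0839]  P^+=[0.2809 0.0644 0.0753; 0.0644 0.2329 -0.0183; 0.0753 -0.0183 0.2002]
step 3: x^-=[0.7565, -2.1166, -0.9495]  P^-=[0.4350 0.0575 0.0925; 0.0575 0.4409 -0.0372; 0.0925 -0.0372 0.4841]  S=[0.8860 -0.0380 -0.0589; -0.0380 0.8422 -0.0327; -0.0589 -0.0327 0.7730]  K=[0.4537 0.0711 0.0803; -0.0408 0.5080 -0.0679; 0.0114 0.0530 0.6162]  nu=[-0.7144, 0.5425, 2.2720]  x^+=[0.6535, -1.9662, 0.4712]  P^+=[0.2505 0.0555 0.0655; 0.0555 0.2150 -0.0184; 0.0655 -0.0184 0.1911]
step 4: x^-=[0.4392, -2.2718, 0.5356]  P^-=[0.4062 0.0521 0.0810; 0.0521 0.4221 -0.0360; 0.0810 -0.0360 0.4735]  S=[0.8643 -0.0382 -0.0647; -0.0382 0.8244 -0.0306; -0.0647 -0.0306 0.7647]  K=[0.4367 0.0655 0.0730; -0.0433 0.4970 -0.0673; 0.0050 0.0528 0.6104]  nu=[-1.3380, -1.1424, -0.5321]  x^+=[-0.2587, -2.7458, 0.1438]  P^+=[0.2403 0.0525 0.0617; 0.0525 0.2101 -0.0185; 0.0617 -0.0185 0.1887]
step 5: x^-=[-0.4943, -2.9574, 0.1437]  P^-=[0.3965 0.0504 0.0766; 0.0504 0.4172 -0.0356; 0.0766 -0.0356 0.4706]  S=[0.8574 -0.0388 -0.0673; -0.0388 0.8199 -0.0298; -0.0673 -0.0298 0.7626]  K=[0.4308 0.0636 0.0701; -0.0444 0.4940 -0.0672; 0.0025 0.0527 0.6086]  nu=[2.2546, 4.4226, 3.1342]  x^+=[0.9776, -1.0833, 2.2898]  P^+=[0.2367 0.0515 0.0602; 0.0515 0.2088 -0.0186; 0.0602 -0.0186 0.1879]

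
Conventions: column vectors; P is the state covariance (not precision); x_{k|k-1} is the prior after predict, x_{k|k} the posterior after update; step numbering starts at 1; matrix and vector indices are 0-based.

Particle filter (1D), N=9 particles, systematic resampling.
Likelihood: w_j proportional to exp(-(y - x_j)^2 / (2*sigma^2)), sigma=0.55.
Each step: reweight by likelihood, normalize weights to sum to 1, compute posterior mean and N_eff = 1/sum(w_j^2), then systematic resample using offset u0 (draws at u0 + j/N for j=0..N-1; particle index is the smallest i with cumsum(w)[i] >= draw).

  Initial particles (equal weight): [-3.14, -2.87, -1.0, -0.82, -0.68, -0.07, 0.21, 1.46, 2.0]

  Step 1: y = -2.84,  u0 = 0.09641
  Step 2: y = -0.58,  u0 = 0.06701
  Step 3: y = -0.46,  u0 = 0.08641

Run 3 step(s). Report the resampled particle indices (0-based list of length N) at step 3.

resampled_idx = [1, 2, 3, 4, 5, 6, 6, 7, 8]

step 1: w=[0.4619, 0.5352, 0.0020, 0.0006, 0.0002, 0.0000, 0.0000, 0.0000, 0.0000]  mean=-2.9892  Neff=2.0007  idx=[0, 0, 0, 0, 1, 1, 1, 1, 1]
step 2: w=[0.0210, 0.0210, 0.0210, 0.0210, 0.1832, 0.1832, 0.1832, 0.1832, 0.1832]  mean=-2.8927  Neff=5.8985  idx=[3, 4, 5, 5, 6, 6, 7, 8, 8]
step 3: w=[0.0127, 0.1234, 0.1234, 0.1234, 0.1234, 0.1234, 0.1234, 0.1234, 0.1234]  mean=-2.8734  Neff=8.1967  idx=[1, 2, 3, 4, 5, 6, 6, 7, 8]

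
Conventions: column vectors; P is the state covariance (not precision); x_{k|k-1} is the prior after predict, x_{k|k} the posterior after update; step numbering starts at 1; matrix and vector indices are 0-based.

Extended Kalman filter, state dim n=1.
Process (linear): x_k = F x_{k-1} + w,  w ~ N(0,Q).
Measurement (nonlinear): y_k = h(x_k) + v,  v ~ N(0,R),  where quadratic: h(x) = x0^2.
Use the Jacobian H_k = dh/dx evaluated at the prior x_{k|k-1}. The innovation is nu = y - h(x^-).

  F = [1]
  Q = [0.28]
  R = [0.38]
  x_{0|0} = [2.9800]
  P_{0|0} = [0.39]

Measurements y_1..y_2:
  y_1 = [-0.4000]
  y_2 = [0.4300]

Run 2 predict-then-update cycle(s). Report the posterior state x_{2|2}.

x_post = [0.9499]

step 1: x^-=[2.9800]  P^-=[0.6700]  H_jac=[5.9600]  S=[24.1795]  K=[0.1651]  nu=[-9.2804]  x^+=[1.4474]  P^+=[0.0105]
step 2: x^-=[1.4474]  P^-=[0.2905]  H_jac=[2.8947]  S=[2.8145]  K=[0.2988]  nu=[-1.6648]  x^+=[0.9499]  P^+=[0.0392]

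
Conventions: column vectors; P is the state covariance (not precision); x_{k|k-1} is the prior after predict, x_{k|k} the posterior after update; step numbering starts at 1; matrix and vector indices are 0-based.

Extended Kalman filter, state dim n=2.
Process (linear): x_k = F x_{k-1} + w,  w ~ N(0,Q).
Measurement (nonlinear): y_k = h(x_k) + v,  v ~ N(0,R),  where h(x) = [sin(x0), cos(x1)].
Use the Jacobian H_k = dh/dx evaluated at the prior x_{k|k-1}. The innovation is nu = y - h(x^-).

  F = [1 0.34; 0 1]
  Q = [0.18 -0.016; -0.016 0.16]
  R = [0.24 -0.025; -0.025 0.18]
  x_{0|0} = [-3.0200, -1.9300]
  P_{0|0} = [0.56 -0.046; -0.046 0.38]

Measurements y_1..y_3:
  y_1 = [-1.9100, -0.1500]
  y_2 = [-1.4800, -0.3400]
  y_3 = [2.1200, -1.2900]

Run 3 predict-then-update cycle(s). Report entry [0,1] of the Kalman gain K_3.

K[0,1] = 0.0088

step 1: x^-=[-3.6762, -1.9300]  P^-=[0.7526 0.0672; 0.0672 0.5400]  H_jac=[-0.8605 0.0000; 0.0000 0.9362]  S=[0.7973 -0.0791; -0.0791 0.6533]  K=[-0.8125 -0.0021; 0.0043 0.7744]  nu=[-2.4195, 0.2015]  x^+=[-1.7107, -1.7844]  P^+=[0.2266 0.0213; 0.0213 0.1488]
step 2: x^-=[-2.3174, -1.7844]  P^-=[0.4382 0.0559; 0.0559 0.3088]  H_jac=[-0.6792 0.0000; 0.0000 0.9773]  S=[0.4421 -0.0621; -0.0621 0.4749]  K=[-0.6693 0.0275; 0.0035 0.6359]  nu=[-0.7460, -0.1280]  x^+=[-1.8216, -1.8684]  P^+=[0.2375 0.0222; 0.0222 0.1170]
step 3: x^-=[-2.4569, -1.8684]  P^-=[0.4461 0.0460; 0.0460 0.2770]  H_jac=[-0.7746 0.0000; 0.0000 0.9560]  S=[0.5077 -0.0590; -0.0590 0.4332]  K=[-0.6797 0.0088; 0.0010 0.6115]  nu=[2.7525, -0.9968]  x^+=[-4.3364, -2.4752]  P^+=[0.2109 0.0194; 0.0194 0.1151]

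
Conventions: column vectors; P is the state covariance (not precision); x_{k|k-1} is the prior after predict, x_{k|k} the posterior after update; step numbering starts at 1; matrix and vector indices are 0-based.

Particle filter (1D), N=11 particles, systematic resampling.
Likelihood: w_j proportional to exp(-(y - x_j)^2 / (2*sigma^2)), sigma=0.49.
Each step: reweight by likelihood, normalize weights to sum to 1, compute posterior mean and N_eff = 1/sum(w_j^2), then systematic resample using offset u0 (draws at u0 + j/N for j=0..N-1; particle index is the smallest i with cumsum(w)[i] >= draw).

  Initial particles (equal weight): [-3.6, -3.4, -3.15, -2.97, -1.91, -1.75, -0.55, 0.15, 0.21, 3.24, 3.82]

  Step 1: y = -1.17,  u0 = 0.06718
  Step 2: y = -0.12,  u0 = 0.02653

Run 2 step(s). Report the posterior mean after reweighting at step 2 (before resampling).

post_mean = -0.3535

step 1: w=[0.0000, 0.0000, 0.0002, 0.0009, 0.2437, 0.3783, 0.3423, 0.0202, 0.0144, 0.0000, 0.0000]  mean=-1.3129  Neff=3.1229  idx=[4, 4, 5, 5, 5, 5, 5, 6, 6, 6, 7]
step 2: w=[0.0004, 0.0004, 0.0014, 0.0014, 0.0014, 0.0014, 0.0014, 0.2328, 0.2328, 0.2328, 0.2940]  mean=-0.3535  Neff=4.0158  idx=[7, 7, 7, 8, 8, 9, 9, 9, 10, 10, 10]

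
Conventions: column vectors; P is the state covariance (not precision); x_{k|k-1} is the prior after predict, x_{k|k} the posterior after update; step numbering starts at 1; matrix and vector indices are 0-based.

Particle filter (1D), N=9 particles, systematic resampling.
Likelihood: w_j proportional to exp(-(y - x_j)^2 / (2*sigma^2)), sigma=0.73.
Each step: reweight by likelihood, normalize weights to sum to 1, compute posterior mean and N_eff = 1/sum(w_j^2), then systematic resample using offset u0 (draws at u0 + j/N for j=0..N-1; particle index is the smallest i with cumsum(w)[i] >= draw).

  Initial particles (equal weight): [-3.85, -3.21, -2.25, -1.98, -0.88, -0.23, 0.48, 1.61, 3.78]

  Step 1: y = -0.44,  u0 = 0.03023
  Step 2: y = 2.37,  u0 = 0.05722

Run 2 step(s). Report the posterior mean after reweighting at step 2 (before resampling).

post_mean = 0.4277

step 1: w=[0.0000, 0.0003, 0.0191, 0.0447, 0.3446, 0.3965, 0.1868, 0.0080, 0.0000]  mean=-0.4243  Neff=3.1919  idx=[3, 4, 4, 4, 5, 5, 5, 6, 6]
step 2: w=[0.0000, 0.0007, 0.0007, 0.0007, 0.0233, 0.0233, 0.0233, 0.4640, 0.4640]  mean=0.4277  Neff=2.3131  idx=[6, 7, 7, 7, 7, 8, 8, 8, 8]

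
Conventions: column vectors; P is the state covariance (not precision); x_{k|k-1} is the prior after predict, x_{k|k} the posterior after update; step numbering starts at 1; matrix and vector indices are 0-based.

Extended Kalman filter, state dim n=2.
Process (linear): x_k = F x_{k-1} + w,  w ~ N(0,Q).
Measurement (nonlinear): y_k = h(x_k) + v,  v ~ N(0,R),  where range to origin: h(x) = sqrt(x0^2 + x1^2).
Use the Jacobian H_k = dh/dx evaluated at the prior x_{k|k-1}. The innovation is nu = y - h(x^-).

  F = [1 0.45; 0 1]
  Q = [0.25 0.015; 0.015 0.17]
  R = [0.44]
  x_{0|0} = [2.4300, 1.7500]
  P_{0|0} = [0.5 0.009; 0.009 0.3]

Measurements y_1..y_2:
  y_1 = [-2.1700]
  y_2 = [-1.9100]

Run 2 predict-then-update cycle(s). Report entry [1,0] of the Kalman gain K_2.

step 1: x^-=[3.2175, 1.7500]  P^-=[0.8188 0.1590; 0.1590 0.4700]  H_jac=[0.8785 0.4778]  S=[1.3127]  K=[0.6059; 0.2775]  nu=[-5.8326]  x^+=[-0.3163, 0.1316]  P^+=[0.3370 -0.0617; -0.0617 0.3689]
step 2: x^-=[-0.2571, 0.1316]  P^-=[0.6062 0.1193; 0.1193 0.5389]  H_jac=[-0.8902 0.4556]  S=[0.9354]  K=[-0.5187; 0.1489]  nu=[-2.1988]  x^+=[0.8835, -0.1959]  P^+=[0.3545 0.1916; 0.1916 0.5182]

K[1,0] = 0.1489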